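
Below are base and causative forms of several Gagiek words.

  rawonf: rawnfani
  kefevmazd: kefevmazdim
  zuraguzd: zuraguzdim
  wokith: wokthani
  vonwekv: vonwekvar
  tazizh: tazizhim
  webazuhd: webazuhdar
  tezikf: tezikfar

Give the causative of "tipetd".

tiptdani

webazuhd and kefevmazd both end in -d yet inflect differently (webazuhdar, kefevmazdim), so the final letter is not what conditions the rule; the second-to-last letter is.
"tipetd" has second-to-last letter 't'. The one such stem in the data (wokith → wokthani) deletes the last vowel and adds -ani (as does rawonf), so the same rule applies.
So tipetd → tiptdani.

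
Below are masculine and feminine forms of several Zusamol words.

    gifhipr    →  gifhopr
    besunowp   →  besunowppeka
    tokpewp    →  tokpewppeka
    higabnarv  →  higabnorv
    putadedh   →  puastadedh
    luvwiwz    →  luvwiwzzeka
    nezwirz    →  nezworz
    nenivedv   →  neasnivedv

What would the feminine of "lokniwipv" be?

lokniwopv

luvwiwz and nezwirz both end in -z yet inflect differently (luvwiwzzeka, nezworz), so the final letter is not what conditions the rule; the second-to-last letter is.
"lokniwipv" has second-to-last letter 'p'. The one such stem in the data (gifhipr → gifhopr) changes the last vowel to 'o' (as do higabnarv, nezwirz), so the same rule applies.
So lokniwipv → lokniwopv.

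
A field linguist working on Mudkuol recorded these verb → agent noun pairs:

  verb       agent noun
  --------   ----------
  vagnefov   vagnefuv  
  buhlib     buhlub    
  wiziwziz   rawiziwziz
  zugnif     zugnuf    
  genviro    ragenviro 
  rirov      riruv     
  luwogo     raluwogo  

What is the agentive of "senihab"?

senihub

"senihab" ends in -b. The one such stem in the data (buhlib → buhlub) changes the last vowel to 'u' (as do vagnefov, zugnif), so the same rule applies.
The other pattern: stems ending in -o or -z add the prefix ra-.
So senihab → senihub.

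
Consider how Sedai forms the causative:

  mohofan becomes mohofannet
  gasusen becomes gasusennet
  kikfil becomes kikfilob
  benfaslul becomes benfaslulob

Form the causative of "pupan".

pupannet

benfaslul and gasusen both have 3 vowels yet inflect differently (benfaslulob, gasusennet), so the number of vowels is not what conditions the rule; the final letter is.
"pupan" ends in -n. The stems ending in -n (gasusen → gasusennet, mohofan → mohofannet) double the final consonant and add -et.
The other pattern: stems ending in -l add -ob.
So pupan → pupannet.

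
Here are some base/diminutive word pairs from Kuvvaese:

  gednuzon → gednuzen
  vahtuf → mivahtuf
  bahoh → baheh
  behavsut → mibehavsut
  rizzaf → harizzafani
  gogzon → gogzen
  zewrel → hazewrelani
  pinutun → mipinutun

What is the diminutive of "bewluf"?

mibewluf

pinutun and gogzon both end in -n yet inflect differently (mipinutun, gogzen), so the final letter is not what conditions the rule; the last vowel is.
"bewluf" has last vowel 'u'. The stems whose last vowel is 'u' (pinutun → mipinutun, vahtuf → mivahtuf, behavsut → mibehavsut) add the prefix mi-.
The other patterns: stems whose last vowel is 'o' change the last vowel to 'e'; stems whose last vowel is 'a' or 'e' add ha- … -ani around the stem.
So bewluf → mibewluf.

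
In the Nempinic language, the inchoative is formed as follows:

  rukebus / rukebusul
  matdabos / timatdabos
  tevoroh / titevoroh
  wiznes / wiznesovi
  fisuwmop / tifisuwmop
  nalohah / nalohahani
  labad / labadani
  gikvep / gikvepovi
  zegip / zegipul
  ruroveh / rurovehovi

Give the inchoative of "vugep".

nalohah and tevoroh both end in -h yet inflect differently (nalohahani, titevoroh), so the final letter is not what conditions the rule; the last vowel is.
"vugep" has last vowel 'e'. The stems whose last vowel is 'e' (ruroveh → rurovehovi, wiznes → wiznesovi, gikvep → gikvepovi) add -ovi.
The other patterns: stems whose last vowel is 'a' add -ani; stems whose last vowel is 'o' add the prefix ti-; stems whose last vowel is 'i' or 'u' add -ul.
So vugep → vugepovi.

vugepovi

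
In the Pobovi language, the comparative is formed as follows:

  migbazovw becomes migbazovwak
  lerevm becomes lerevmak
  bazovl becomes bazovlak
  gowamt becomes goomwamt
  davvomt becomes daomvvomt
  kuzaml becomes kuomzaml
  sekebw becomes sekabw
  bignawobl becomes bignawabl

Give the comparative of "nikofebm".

bazovl and kuzaml both end in -l yet inflect differently (bazovlak, kuomzaml), so the final letter is not what conditions the rule; the second-to-last letter is.
"nikofebm" has second-to-last letter 'b'. The stems whose second-to-last letter is 'b' (sekebw → sekabw, bignawobl → bignawabl) change the last vowel to 'a'.
So nikofebm → nikofabm.

nikofabm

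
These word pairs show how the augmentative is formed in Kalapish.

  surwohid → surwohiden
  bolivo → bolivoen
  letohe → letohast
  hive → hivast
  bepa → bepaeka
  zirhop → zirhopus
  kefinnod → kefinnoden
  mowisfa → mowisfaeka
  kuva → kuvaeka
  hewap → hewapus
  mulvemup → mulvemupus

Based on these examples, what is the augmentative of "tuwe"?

hewap and kuva both have last vowel 'a' yet inflect differently (hewapus, kuvaeka), so the last vowel is not what conditions the rule; the final letter is.
"tuwe" ends in -e. The stems ending in -e (hive → hivast, letohe → letohast) drop the final letter and add -ast.
The other patterns: stems ending in -p add -us; stems ending in -a add -eka; stems ending in -d or -o add -en.
So tuwe → tuwast.

tuwast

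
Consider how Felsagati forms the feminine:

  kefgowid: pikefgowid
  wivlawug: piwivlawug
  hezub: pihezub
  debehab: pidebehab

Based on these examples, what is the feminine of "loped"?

Every pair shown (kefgowid → pikefgowid, wivlawug → piwivlawug, hezub → pihezub, …) follows the same rule: add the prefix pi-.
So loped → piloped.

piloped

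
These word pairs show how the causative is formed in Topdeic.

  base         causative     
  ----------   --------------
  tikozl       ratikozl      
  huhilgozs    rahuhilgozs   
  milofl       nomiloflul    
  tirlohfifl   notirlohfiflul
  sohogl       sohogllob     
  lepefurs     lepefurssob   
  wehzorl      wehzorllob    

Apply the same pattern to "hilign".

"hilign" has second-to-last letter 'g'. The one such stem in the data (sohogl → sohogllob) doubles the final consonant and adds -ob (as do lepefurs, wehzorl), so the same rule applies.
The other patterns: stems whose second-to-last letter is 'z' add the prefix ra-; stems whose second-to-last letter is 'f' add no- … -ul around the stem.
So hilign → hilignnob.

hilignnob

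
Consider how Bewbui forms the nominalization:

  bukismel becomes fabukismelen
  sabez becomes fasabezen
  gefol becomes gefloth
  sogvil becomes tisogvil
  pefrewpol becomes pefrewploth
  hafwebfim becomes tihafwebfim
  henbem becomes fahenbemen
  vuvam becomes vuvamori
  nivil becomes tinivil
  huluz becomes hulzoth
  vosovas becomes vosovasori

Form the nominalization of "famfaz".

famfazori

nivil and bukismel both end in -l yet inflect differently (tinivil, fabukismelen), so the final letter is not what conditions the rule; the last vowel is.
"famfaz" has last vowel 'a'. The stems whose last vowel is 'a' (vosovas → vosovasori, vuvam → vuvamori) add -ori.
So famfaz → famfazori.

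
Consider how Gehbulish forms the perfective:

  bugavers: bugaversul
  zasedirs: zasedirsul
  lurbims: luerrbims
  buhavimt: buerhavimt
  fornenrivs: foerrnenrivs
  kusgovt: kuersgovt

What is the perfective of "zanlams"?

zaernlams

bugavers and lurbims both end in -s yet inflect differently (bugaversul, luerrbims), so the final letter is not what conditions the rule; the second-to-last letter is.
"zanlams" has second-to-last letter 'm'. The stems whose second-to-last letter is 'm' (lurbims → luerrbims, buhavimt → buerhavimt) insert -er- after the first vowel.
The other pattern: stems whose second-to-last letter is 'r' add -ul.
So zanlams → zaernlams.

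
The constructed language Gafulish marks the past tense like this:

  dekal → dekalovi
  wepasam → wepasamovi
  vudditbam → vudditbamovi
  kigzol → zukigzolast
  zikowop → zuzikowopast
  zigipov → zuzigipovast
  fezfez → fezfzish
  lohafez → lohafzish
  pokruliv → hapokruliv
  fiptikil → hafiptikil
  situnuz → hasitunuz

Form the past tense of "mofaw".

dekal and kigzol both end in -l yet inflect differently (dekalovi, zukigzolast), so the final letter is not what conditions the rule; the last vowel is.
"mofaw" has last vowel 'a'. The stems whose last vowel is 'a' (dekal → dekalovi, wepasam → wepasamovi, vudditbam → vudditbamovi) add -ovi.
So mofaw → mofawovi.

mofawovi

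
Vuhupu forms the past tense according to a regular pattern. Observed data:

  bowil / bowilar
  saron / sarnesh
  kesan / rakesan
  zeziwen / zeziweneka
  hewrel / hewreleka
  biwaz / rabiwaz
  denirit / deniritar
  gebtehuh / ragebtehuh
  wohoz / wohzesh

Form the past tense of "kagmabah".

"kagmabah" has last vowel 'a'. The stems whose last vowel is 'a' (biwaz → rabiwaz, kesan → rakesan) add the prefix ra-.
The other patterns: stems whose last vowel is 'e' add -eka; stems whose last vowel is 'i' add -ar; stems whose last vowel is 'o' delete the last vowel and add -esh.
So kagmabah → rakagmabah.

rakagmabah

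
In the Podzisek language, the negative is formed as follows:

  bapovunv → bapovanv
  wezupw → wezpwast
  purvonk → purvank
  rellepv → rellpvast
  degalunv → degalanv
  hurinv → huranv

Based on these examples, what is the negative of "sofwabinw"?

sofwabanw

rellepv and hurinv both end in -v yet inflect differently (rellpvast, huranv), so the final letter is not what conditions the rule; the second-to-last letter is.
"sofwabinw" has second-to-last letter 'n'. The stems whose second-to-last letter is 'n' (hurinv → huranv, bapovunv → bapovanv, purvonk → purvank) change the last vowel to 'a'.
The other pattern: stems whose second-to-last letter is 'p' delete the last vowel and add -ast.
So sofwabinw → sofwabanw.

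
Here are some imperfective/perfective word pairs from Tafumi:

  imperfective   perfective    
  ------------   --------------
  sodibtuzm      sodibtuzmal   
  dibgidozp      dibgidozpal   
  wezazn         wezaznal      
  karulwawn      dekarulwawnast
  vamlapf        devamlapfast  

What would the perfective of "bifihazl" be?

bifihazlal

"bifihazl" has second-to-last letter 'z'. The stems whose second-to-last letter is 'z' (sodibtuzm → sodibtuzmal, dibgidozp → dibgidozpal, wezazn → wezaznal) add -al.
So bifihazl → bifihazlal.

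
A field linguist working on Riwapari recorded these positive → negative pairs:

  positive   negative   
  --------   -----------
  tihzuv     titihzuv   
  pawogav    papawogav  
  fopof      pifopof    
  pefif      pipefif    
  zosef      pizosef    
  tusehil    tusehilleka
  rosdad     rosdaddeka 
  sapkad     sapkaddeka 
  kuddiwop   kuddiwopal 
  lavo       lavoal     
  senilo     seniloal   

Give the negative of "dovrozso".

dovrozsoal

"dovrozso" ends in -o. The stems ending in -o (lavo → lavoal, senilo → seniloal) add -al.
The other patterns: stems ending in -v repeat the first consonant+vowel as a prefix; stems ending in -f add the prefix pi-; stems ending in -d or -l double the final consonant and add -eka.
So dovrozso → dovrozsoal.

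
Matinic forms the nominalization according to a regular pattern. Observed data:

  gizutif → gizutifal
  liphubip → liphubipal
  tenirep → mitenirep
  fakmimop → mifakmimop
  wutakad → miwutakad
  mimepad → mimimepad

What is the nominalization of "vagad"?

mivagad

liphubip and tenirep both end in -p yet inflect differently (liphubipal, mitenirep), so the final letter is not what conditions the rule; the last vowel is.
"vagad" has last vowel 'a'. The stems whose last vowel is 'a' (wutakad → miwutakad, mimepad → mimimepad) add the prefix mi-.
The other pattern: stems whose last vowel is 'i' add -al.
So vagad → mivagad.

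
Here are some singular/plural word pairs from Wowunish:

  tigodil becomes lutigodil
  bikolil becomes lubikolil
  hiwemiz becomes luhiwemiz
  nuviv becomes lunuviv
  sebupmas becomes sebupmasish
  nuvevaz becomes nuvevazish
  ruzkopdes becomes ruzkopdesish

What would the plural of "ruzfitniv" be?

hiwemiz and nuvevaz both end in -z yet inflect differently (luhiwemiz, nuvevazish), so the final letter is not what conditions the rule; the last vowel is.
"ruzfitniv" has last vowel 'i'. The stems whose last vowel is 'i' (tigodil → lutigodil, bikolil → lubikolil, hiwemiz → luhiwemiz) add the prefix lu-.
The other pattern: stems whose last vowel is 'a' or 'e' add -ish.
So ruzfitniv → luruzfitniv.

luruzfitniv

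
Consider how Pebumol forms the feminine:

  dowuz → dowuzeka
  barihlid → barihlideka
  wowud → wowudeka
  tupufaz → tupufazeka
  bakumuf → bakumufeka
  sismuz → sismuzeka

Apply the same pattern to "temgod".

Every pair shown (dowuz → dowuzeka, barihlid → barihlideka, wowud → wowudeka, …) follows the same rule: add -eka.
So temgod → temgodeka.

temgodeka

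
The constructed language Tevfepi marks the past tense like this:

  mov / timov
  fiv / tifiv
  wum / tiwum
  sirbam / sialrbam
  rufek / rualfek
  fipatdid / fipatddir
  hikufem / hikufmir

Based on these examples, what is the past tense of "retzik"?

wum and sirbam both end in -m yet inflect differently (tiwum, sialrbam), so the final letter is not what conditions the rule; the number of vowels is.
"retzik" has 2 vowels. The stems with 2 vowels (sirbam → sialrbam, rufek → rualfek) insert -al- after the first vowel.
So retzik → realtzik.

realtzik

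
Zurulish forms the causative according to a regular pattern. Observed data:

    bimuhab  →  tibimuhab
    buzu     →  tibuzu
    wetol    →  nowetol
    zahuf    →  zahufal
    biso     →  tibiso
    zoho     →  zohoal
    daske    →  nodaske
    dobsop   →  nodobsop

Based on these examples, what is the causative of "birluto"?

"birluto" begins with b-. The stems beginning with b- (buzu → tibuzu, biso → tibiso, bimuhab → tibimuhab) add the prefix ti-.
The other patterns: stems beginning with z- add -al; stems beginning with d- or w- add the prefix no-.
So birluto → tibirluto.

tibirluto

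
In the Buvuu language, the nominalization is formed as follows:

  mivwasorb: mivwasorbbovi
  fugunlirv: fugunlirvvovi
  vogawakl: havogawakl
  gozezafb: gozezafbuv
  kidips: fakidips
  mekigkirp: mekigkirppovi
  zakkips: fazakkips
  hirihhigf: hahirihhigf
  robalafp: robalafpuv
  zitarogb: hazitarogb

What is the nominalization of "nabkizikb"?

"nabkizikb" has second-to-last letter 'k'. The one such stem in the data (vogawakl → havogawakl) adds the prefix ha-, so the same rule applies.
The other patterns: stems whose second-to-last letter is 'f' add -uv; stems whose second-to-last letter is 'p' add the prefix fa-; stems whose second-to-last letter is 'r' double the final consonant and add -ovi.
So nabkizikb → hanabkizikb.

hanabkizikb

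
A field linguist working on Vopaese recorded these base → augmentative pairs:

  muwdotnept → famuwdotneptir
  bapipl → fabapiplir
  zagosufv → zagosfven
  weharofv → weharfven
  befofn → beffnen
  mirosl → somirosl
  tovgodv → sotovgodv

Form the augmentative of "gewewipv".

fagewewipvir

bapipl and mirosl both end in -l yet inflect differently (fabapiplir, somirosl), so the final letter is not what conditions the rule; the second-to-last letter is.
"gewewipv" has second-to-last letter 'p'. The stems whose second-to-last letter is 'p' (muwdotnept → famuwdotneptir, bapipl → fabapiplir) add fa- … -ir around the stem.
So gewewipv → fagewewipvir.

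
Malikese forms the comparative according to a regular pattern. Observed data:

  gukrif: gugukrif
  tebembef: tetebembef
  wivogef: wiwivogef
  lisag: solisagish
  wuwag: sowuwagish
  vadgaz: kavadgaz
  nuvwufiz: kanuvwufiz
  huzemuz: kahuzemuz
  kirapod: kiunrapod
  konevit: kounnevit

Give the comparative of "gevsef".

lisag and vadgaz both have last vowel 'a' yet inflect differently (solisagish, kavadgaz), so the last vowel is not what conditions the rule; the final letter is.
"gevsef" ends in -f. The stems ending in -f (gukrif → gugukrif, tebembef → tetebembef, wivogef → wiwivogef) repeat the first consonant+vowel as a prefix.
The other patterns: stems ending in -g add so- … -ish around the stem; stems ending in -z add the prefix ka-; stems ending in -d or -t insert -un- after the first vowel.
So gevsef → gegevsef.

gegevsef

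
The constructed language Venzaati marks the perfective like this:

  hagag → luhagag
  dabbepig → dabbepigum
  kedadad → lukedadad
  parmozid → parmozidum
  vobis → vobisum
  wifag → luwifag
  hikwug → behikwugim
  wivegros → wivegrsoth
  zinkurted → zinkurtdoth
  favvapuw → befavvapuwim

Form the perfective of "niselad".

hikwug and wifag both end in -g yet inflect differently (behikwugim, luwifag), so the final letter is not what conditions the rule; the last vowel is.
"niselad" has last vowel 'a'. The stems whose last vowel is 'a' (wifag → luwifag, hagag → luhagag, kedadad → lukedadad) add the prefix lu-.
So niselad → luniselad.

luniselad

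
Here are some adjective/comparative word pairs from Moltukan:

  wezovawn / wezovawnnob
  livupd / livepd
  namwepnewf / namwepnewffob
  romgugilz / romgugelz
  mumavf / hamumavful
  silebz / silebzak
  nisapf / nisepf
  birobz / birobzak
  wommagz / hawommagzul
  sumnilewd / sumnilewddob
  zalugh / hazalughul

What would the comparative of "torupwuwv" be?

namwepnewf and mumavf both end in -f yet inflect differently (namwepnewffob, hamumavful), so the final letter is not what conditions the rule; the second-to-last letter is.
"torupwuwv" has second-to-last letter 'w'. The stems whose second-to-last letter is 'w' (namwepnewf → namwepnewffob, wezovawn → wezovawnnob, sumnilewd → sumnilewddob) double the final consonant and add -ob.
So torupwuwv → torupwuwvvob.

torupwuwvvob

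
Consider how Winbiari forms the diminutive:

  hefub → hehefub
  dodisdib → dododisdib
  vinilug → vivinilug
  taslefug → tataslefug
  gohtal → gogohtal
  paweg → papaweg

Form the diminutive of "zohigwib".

zozohigwib

Every pair shown (hefub → hehefub, dodisdib → dododisdib, vinilug → vivinilug, …) follows the same rule: repeat the first consonant+vowel as a prefix.
So zohigwib → zozohigwib.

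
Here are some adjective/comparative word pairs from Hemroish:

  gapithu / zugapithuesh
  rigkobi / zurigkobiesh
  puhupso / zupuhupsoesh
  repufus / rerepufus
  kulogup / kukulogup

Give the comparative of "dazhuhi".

zudazhuhiesh

"dazhuhi" ends in a vowel. The stems ending in a vowel (gapithu → zugapithuesh, rigkobi → zurigkobiesh, puhupso → zupuhupsoesh) add zu- … -esh around the stem.
So dazhuhi → zudazhuhiesh.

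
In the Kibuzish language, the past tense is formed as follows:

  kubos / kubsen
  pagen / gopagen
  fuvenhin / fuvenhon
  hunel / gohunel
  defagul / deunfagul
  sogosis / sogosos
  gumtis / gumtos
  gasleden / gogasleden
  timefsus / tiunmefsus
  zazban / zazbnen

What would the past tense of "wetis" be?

hunel and defagul both end in -l yet inflect differently (gohunel, deunfagul), so the final letter is not what conditions the rule; the last vowel is.
"wetis" has last vowel 'i'. The stems whose last vowel is 'i' (sogosis → sogosos, gumtis → gumtos, fuvenhin → fuvenhon) change the last vowel to 'o'.
So wetis → wetos.

wetos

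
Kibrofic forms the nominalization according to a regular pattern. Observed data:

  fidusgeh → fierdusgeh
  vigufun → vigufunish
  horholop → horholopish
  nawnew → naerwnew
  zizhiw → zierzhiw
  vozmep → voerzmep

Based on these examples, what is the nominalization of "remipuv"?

remipuvish

"remipuv" has last vowel 'u'. The one such stem in the data (vigufun → vigufunish) adds -ish, so the same rule applies.
So remipuv → remipuvish.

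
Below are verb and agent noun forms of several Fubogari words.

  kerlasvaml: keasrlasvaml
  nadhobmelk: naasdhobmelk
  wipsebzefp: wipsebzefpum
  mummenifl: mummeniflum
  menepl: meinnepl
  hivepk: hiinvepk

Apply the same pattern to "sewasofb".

"sewasofb" has second-to-last letter 'f'. The stems whose second-to-last letter is 'f' (mummenifl → mummeniflum, wipsebzefp → wipsebzefpum) add -um.
So sewasofb → sewasofbum.

sewasofbum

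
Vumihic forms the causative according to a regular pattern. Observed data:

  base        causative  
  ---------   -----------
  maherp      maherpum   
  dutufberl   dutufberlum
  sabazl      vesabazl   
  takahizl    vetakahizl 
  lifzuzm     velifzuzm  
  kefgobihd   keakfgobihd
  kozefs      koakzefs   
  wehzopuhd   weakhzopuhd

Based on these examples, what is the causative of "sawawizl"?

vesawawizl

"sawawizl" has second-to-last letter 'z'. The stems whose second-to-last letter is 'z' (sabazl → vesabazl, takahizl → vetakahizl, lifzuzm → velifzuzm) add the prefix ve-.
So sawawizl → vesawawizl.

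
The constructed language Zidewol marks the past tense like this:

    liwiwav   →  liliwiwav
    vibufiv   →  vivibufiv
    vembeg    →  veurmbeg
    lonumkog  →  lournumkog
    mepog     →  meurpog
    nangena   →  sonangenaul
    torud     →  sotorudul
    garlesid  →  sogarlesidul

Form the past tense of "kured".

sokuredul

liwiwav and nangena both have last vowel 'a' yet inflect differently (liliwiwav, sonangenaul), so the last vowel is not what conditions the rule; the final letter is.
"kured" ends in -d. The stems ending in -d (torud → sotorudul, garlesid → sogarlesidul) add so- … -ul around the stem.
So kured → sokuredul.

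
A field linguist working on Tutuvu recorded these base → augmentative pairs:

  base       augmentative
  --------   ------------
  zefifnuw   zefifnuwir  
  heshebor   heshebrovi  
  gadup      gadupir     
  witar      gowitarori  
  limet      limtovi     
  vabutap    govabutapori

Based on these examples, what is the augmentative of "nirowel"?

nirowlovi

gadup and vabutap both end in -p yet inflect differently (gadupir, govabutapori), so the final letter is not what conditions the rule; the last vowel is.
"nirowel" has last vowel 'e'. The one such stem in the data (limet → limtovi) deletes the last vowel and adds -ovi (as does heshebor), so the same rule applies.
So nirowel → nirowlovi.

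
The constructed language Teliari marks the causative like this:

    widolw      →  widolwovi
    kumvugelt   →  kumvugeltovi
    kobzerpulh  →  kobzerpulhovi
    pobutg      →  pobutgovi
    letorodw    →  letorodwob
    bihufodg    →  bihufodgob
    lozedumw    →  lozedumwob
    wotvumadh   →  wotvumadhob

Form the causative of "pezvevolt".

widolw and letorodw both end in -w yet inflect differently (widolwovi, letorodwob), so the final letter is not what conditions the rule; the second-to-last letter is.
"pezvevolt" has second-to-last letter 'l'. The stems whose second-to-last letter is 'l' (widolw → widolwovi, kumvugelt → kumvugeltovi, kobzerpulh → kobzerpulhovi) add -ovi.
The other pattern: stems whose second-to-last letter is 'd' or 'm' add -ob.
So pezvevolt → pezvevoltovi.

pezvevoltovi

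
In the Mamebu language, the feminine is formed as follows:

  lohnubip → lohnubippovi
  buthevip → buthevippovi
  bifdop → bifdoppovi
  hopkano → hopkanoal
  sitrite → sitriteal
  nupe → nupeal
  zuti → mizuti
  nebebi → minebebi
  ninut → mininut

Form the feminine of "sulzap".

"sulzap" ends in -p. The stems ending in -p (lohnubip → lohnubippovi, buthevip → buthevippovi, bifdop → bifdoppovi) double the final consonant and add -ovi.
The other patterns: stems ending in -e or -o add -al; stems ending in -i or -t add the prefix mi-.
So sulzap → sulzappovi.

sulzappovi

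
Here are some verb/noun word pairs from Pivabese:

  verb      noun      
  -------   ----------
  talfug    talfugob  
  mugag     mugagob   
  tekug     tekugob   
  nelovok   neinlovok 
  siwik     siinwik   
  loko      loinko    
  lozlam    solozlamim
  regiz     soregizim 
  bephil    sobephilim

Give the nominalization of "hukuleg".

"hukuleg" ends in -g. The stems ending in -g (talfug → talfugob, mugag → mugagob, tekug → tekugob) add -ob.
So hukuleg → hukulegob.

hukulegob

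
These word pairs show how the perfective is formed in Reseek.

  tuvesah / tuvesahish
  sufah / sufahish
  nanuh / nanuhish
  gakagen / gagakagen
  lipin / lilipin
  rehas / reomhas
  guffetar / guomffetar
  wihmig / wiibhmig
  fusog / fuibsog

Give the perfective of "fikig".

tuvesah and rehas both have last vowel 'a' yet inflect differently (tuvesahish, reomhas), so the last vowel is not what conditions the rule; the final letter is.
"fikig" ends in -g. The stems ending in -g (wihmig → wiibhmig, fusog → fuibsog) insert -ib- after the first vowel.
So fikig → fiibkig.

fiibkig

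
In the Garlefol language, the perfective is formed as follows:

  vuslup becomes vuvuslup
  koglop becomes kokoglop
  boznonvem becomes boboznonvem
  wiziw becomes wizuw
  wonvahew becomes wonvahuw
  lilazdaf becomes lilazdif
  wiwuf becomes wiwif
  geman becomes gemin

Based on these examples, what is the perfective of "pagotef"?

boznonvem and wonvahew both have last vowel 'e' yet inflect differently (boboznonvem, wonvahuw), so the last vowel is not what conditions the rule; the final letter is.
"pagotef" ends in -f. The stems ending in -f (lilazdaf → lilazdif, wiwuf → wiwif) change the last vowel to 'i'.
The other patterns: stems ending in -m or -p repeat the first consonant+vowel as a prefix; stems ending in -w change the last vowel to 'u'.
So pagotef → pagotif.

pagotif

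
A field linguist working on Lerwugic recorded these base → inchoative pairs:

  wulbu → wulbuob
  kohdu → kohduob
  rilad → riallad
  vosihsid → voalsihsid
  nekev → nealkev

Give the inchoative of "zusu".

zusuob

wulbu and rilad both have 2 vowels yet inflect differently (wulbuob, riallad), so the number of vowels is not what conditions the rule; the final letter is.
"zusu" ends in -u. The stems ending in -u (wulbu → wulbuob, kohdu → kohduob) add -ob.
So zusu → zusuob.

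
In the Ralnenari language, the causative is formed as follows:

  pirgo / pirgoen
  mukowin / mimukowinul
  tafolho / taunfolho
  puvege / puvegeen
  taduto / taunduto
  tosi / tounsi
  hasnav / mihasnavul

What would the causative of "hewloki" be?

mihewlokiul

tafolho and pirgo both end in -o yet inflect differently (taunfolho, pirgoen), so the final letter is not what conditions the rule; the first letter is.
"hewloki" begins with h-. The one such stem in the data (hasnav → mihasnavul) adds mi- … -ul around the stem, so the same rule applies.
So hewloki → mihewlokiul.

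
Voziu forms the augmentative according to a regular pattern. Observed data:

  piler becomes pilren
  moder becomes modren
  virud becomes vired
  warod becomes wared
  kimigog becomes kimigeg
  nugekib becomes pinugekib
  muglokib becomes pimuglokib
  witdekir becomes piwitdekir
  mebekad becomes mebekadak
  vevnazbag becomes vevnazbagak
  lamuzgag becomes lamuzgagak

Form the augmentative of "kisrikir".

"kisrikir" has last vowel 'i'. The stems whose last vowel is 'i' (nugekib → pinugekib, muglokib → pimuglokib, witdekir → piwitdekir) add the prefix pi-.
So kisrikir → pikisrikir.

pikisrikir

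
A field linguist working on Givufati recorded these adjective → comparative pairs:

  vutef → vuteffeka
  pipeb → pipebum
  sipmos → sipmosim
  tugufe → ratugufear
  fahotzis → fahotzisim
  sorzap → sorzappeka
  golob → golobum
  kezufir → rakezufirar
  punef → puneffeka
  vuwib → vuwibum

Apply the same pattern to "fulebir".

vuwib and fahotzis both have last vowel 'i' yet inflect differently (vuwibum, fahotzisim), so the last vowel is not what conditions the rule; the final letter is.
"fulebir" ends in -r. The one such stem in the data (kezufir → rakezufirar) adds ra- … -ar around the stem, so the same rule applies.
The other patterns: stems ending in -b add -um; stems ending in -s add -im; stems ending in -f or -p double the final consonant and add -eka.
So fulebir → rafulebirar.

rafulebirar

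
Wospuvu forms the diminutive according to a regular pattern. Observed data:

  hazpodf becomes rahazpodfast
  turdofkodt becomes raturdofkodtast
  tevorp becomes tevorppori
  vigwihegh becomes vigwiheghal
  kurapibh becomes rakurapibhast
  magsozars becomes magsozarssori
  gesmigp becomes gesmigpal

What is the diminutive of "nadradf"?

"nadradf" has second-to-last letter 'd'. The stems whose second-to-last letter is 'd' (hazpodf → rahazpodfast, turdofkodt → raturdofkodtast) add ra- … -ast around the stem.
The other patterns: stems whose second-to-last letter is 'r' double the final consonant and add -ori; stems whose second-to-last letter is 'g' add -al.
So nadradf → ranadradfast.

ranadradfast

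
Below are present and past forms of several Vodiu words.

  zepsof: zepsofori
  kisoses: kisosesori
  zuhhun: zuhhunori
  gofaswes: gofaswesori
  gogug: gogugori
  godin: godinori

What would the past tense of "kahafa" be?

kahafaori

Every pair shown (zepsof → zepsofori, kisoses → kisosesori, zuhhun → zuhhunori, …) follows the same rule: add -ori.
So kahafa → kahafaori.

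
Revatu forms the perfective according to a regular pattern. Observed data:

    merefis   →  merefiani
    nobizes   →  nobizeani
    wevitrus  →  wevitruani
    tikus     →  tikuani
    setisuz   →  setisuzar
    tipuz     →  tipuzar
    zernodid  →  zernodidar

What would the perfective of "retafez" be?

retafezar

wevitrus and setisuz both have last vowel 'u' yet inflect differently (wevitruani, setisuzar), so the last vowel is not what conditions the rule; the final letter is.
"retafez" ends in -z. The stems ending in -z (setisuz → setisuzar, tipuz → tipuzar) add -ar.
The other pattern: stems ending in -s drop the final letter and add -ani.
So retafez → retafezar.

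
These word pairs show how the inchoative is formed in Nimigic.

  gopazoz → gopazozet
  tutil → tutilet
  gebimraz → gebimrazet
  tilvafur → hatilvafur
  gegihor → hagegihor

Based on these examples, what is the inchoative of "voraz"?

vorazet

"voraz" ends in -z. The stems ending in -z (gopazoz → gopazozet, gebimraz → gebimrazet) add -et.
The other pattern: stems ending in -r add the prefix ha-.
So voraz → vorazet.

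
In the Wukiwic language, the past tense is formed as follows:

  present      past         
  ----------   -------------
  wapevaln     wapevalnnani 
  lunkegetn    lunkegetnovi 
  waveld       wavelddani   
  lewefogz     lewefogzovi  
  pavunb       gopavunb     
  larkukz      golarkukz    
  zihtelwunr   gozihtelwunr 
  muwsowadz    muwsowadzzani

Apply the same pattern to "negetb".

lunkegetn and wapevaln both end in -n yet inflect differently (lunkegetnovi, wapevalnnani), so the final letter is not what conditions the rule; the second-to-last letter is.
"negetb" has second-to-last letter 't'. The one such stem in the data (lunkegetn → lunkegetnovi) adds -ovi, so the same rule applies.
The other patterns: stems whose second-to-last letter is 'd' or 'l' double the final consonant and add -ani; stems whose second-to-last letter is 'k' or 'n' add the prefix go-.
So negetb → negetbovi.

negetbovi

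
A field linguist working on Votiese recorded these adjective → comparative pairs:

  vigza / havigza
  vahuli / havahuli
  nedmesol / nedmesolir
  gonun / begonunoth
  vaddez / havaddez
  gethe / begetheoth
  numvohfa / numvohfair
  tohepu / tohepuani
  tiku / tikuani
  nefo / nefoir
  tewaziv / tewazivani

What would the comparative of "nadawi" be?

numvohfa and vigza both end in -a yet inflect differently (numvohfair, havigza), so the final letter is not what conditions the rule; the first letter is.
"nadawi" begins with n-. The stems beginning with n- (nedmesol → nedmesolir, nefo → nefoir, numvohfa → numvohfair) add -ir.
So nadawi → nadawiir.

nadawiir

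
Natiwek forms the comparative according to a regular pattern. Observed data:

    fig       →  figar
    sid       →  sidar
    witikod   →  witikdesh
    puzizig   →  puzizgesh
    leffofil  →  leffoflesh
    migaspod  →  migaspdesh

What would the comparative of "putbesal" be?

putbeslesh

sid and migaspod both end in -d yet inflect differently (sidar, migaspdesh), so the final letter is not what conditions the rule; the number of vowels is.
"putbesal" has 3 vowels. The stems with 3 vowels (migaspod → migaspdesh, leffofil → leffoflesh, witikod → witikdesh) delete the last vowel and add -esh.
So putbesal → putbeslesh.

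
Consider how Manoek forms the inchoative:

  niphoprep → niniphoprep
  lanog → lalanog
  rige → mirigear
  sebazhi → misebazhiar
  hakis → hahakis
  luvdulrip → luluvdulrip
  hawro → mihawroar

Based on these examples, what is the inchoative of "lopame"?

milopamear

"lopame" ends in a vowel. The stems ending in a vowel (hawro → mihawroar, rige → mirigear, sebazhi → misebazhiar) add mi- … -ar around the stem.
So lopame → milopamear.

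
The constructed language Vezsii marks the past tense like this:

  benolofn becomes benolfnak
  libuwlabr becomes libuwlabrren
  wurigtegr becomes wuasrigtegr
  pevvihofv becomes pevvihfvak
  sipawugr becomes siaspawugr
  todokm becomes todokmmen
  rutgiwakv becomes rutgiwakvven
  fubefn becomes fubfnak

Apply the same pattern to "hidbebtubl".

hidbebtubllen

pevvihofv and rutgiwakv both end in -v yet inflect differently (pevvihfvak, rutgiwakvven), so the final letter is not what conditions the rule; the second-to-last letter is.
"hidbebtubl" has second-to-last letter 'b'. The one such stem in the data (libuwlabr → libuwlabrren) doubles the final consonant and adds -en (as do todokm, rutgiwakv), so the same rule applies.
The other patterns: stems whose second-to-last letter is 'f' delete the last vowel and add -ak; stems whose second-to-last letter is 'g' insert -as- after the first vowel.
So hidbebtubl → hidbebtubllen.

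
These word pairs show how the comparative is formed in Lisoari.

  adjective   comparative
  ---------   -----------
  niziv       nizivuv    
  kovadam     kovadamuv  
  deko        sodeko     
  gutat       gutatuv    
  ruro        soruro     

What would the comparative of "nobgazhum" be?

nobgazhumuv

niziv and deko both have 2 vowels yet inflect differently (nizivuv, sodeko), so the number of vowels is not what conditions the rule; whether the stem ends in a vowel or a consonant is.
"nobgazhum" ends in a consonant. The stems ending in a consonant (niziv → nizivuv, gutat → gutatuv, kovadam → kovadamuv) add -uv.
The other pattern: stems ending in a vowel add the prefix so-.
So nobgazhum → nobgazhumuv.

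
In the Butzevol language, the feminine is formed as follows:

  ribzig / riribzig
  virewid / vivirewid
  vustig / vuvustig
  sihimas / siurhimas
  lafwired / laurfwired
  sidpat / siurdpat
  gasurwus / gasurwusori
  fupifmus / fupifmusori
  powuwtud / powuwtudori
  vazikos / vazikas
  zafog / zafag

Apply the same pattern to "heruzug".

heruzugori

virewid and lafwired both end in -d yet inflect differently (vivirewid, laurfwired), so the final letter is not what conditions the rule; the last vowel is.
"heruzug" has last vowel 'u'. The stems whose last vowel is 'u' (gasurwus → gasurwusori, fupifmus → fupifmusori, powuwtud → powuwtudori) add -ori.
The other patterns: stems whose last vowel is 'i' repeat the first consonant+vowel as a prefix; stems whose last vowel is 'a' or 'e' insert -ur- after the first vowel; stems whose last vowel is 'o' change the last vowel to 'a'.
So heruzug → heruzugori.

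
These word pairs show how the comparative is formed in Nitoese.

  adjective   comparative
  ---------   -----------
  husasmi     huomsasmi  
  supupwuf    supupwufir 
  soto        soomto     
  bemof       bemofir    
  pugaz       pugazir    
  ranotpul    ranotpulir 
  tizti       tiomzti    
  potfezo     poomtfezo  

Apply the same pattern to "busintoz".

busintozir

bemof and potfezo both have last vowel 'o' yet inflect differently (bemofir, poomtfezo), so the last vowel is not what conditions the rule; whether the stem ends in a vowel or a consonant is.
"busintoz" ends in a consonant. The stems ending in a consonant (ranotpul → ranotpulir, bemof → bemofir, supupwuf → supupwufir) add -ir.
The other pattern: stems ending in a vowel insert -om- after the first vowel.
So busintoz → busintozir.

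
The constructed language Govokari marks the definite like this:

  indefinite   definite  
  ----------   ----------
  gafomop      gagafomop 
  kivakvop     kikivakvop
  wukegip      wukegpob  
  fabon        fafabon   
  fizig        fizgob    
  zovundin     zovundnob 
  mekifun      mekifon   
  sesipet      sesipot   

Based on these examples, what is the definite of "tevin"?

tevnob

wukegip and kivakvop both end in -p yet inflect differently (wukegpob, kikivakvop), so the final letter is not what conditions the rule; the last vowel is.
"tevin" has last vowel 'i'. The stems whose last vowel is 'i' (fizig → fizgob, wukegip → wukegpob, zovundin → zovundnob) delete the last vowel and add -ob.
The other patterns: stems whose last vowel is 'o' repeat the first consonant+vowel as a prefix; stems whose last vowel is 'e' or 'u' change the last vowel to 'o'.
So tevin → tevnob.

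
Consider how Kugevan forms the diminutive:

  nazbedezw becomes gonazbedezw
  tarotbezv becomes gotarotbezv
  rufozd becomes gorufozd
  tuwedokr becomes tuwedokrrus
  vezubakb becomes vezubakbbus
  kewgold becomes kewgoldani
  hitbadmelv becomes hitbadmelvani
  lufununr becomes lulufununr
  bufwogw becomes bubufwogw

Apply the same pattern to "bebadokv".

"bebadokv" has second-to-last letter 'k'. The stems whose second-to-last letter is 'k' (tuwedokr → tuwedokrrus, vezubakb → vezubakbbus) double the final consonant and add -us.
The other patterns: stems whose second-to-last letter is 'z' add the prefix go-; stems whose second-to-last letter is 'l' add -ani; stems whose second-to-last letter is 'g' or 'n' repeat the first consonant+vowel as a prefix.
So bebadokv → bebadokvvus.

bebadokvvus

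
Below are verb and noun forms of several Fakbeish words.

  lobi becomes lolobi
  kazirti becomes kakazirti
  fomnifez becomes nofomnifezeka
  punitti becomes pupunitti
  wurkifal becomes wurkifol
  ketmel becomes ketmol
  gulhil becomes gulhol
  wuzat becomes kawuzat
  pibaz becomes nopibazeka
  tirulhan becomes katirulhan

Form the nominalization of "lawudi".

"lawudi" ends in -i. The stems ending in -i (lobi → lolobi, punitti → pupunitti, kazirti → kakazirti) repeat the first consonant+vowel as a prefix.
The other patterns: stems ending in -z add no- … -eka around the stem; stems ending in -l change the last vowel to 'o'; stems ending in -n or -t add the prefix ka-.
So lawudi → lalawudi.

lalawudi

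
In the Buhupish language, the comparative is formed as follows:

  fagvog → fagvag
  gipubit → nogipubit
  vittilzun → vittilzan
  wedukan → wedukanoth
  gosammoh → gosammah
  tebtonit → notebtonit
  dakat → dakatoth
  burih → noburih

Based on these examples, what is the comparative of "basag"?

"basag" has last vowel 'a'. The stems whose last vowel is 'a' (dakat → dakatoth, wedukan → wedukanoth) add -oth.
The other patterns: stems whose last vowel is 'i' add the prefix no-; stems whose last vowel is 'o' or 'u' change the last vowel to 'a'.
So basag → basagoth.

basagoth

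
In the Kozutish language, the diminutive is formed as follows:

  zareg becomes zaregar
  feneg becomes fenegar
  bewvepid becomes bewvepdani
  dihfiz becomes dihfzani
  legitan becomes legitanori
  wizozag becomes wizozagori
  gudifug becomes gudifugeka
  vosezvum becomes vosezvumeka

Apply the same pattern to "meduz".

meduzeka

"meduz" has last vowel 'u'. The stems whose last vowel is 'u' (gudifug → gudifugeka, vosezvum → vosezvumeka) add -eka.
So meduz → meduzeka.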